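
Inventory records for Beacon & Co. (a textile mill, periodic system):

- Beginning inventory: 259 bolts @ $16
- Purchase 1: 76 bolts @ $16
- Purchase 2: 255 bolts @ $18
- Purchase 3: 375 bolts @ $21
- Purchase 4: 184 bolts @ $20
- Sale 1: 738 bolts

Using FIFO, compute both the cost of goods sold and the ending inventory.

Sale 1 (738) [FIFO — oldest first]: 259 @ $16 + 76 @ $16 + 255 @ $18 + 148 @ $21 = $13,058
Ending inventory: 227 @ $21 + 184 @ $20 = $8,447
Check: goods available $21,505 = COGS $13,058 + ending $8,447

COGS = $13,058; ending inventory = $8,447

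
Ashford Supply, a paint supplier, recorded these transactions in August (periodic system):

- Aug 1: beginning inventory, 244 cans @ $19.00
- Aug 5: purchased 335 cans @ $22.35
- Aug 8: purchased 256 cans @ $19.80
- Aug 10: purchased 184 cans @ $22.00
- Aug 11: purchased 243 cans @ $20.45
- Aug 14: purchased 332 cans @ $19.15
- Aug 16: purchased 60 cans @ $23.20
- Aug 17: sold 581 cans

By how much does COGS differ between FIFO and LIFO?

$548.00

FIFO COGS: 244 @ $19.00 + 335 @ $22.35 + 2 @ $19.80 = $12,162.85
LIFO COGS: 60 @ $23.20 + 332 @ $19.15 + 189 @ $20.45 = $11,614.85
Difference = |$12,162.85 − $11,614.85| = $548.00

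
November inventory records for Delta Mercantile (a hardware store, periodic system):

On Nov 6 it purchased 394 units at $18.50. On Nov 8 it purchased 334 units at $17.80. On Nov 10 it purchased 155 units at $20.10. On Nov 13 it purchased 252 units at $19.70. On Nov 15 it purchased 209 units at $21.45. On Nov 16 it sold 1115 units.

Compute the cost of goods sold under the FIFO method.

Nov 16, 1115 sold [FIFO — oldest first]: 394 @ $18.50 + 334 @ $17.80 + 155 @ $20.10 + 232 @ $19.70 = $20,920.10
Ending inventory: 20 @ $19.70 + 209 @ $21.45 = $4,877.05

COGS = $20,920.10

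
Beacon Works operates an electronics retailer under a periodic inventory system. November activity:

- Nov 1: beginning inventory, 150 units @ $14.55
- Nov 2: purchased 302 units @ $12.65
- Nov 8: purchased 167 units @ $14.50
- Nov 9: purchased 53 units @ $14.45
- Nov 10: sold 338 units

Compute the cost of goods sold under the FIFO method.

COGS = $4,560.70

Nov 10, 338 sold [FIFO — oldest first]: 150 @ $14.55 + 188 @ $12.65 = $4,560.70
Ending inventory: 114 @ $12.65 + 167 @ $14.50 + 53 @ $14.45 = $4,629.45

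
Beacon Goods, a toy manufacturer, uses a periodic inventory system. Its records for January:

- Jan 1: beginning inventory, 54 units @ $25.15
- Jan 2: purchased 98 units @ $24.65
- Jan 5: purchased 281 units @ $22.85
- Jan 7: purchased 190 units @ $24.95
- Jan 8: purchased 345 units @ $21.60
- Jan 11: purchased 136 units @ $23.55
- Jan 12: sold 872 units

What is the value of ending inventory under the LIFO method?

Ending inventory = $5,601.80

Jan 12, 872 sold [LIFO — newest first]: 136 @ $23.55 + 345 @ $21.60 + 190 @ $24.95 + 201 @ $22.85 = $19,988.15
Ending inventory: 54 @ $25.15 + 98 @ $24.65 + 80 @ $22.85 = $5,601.80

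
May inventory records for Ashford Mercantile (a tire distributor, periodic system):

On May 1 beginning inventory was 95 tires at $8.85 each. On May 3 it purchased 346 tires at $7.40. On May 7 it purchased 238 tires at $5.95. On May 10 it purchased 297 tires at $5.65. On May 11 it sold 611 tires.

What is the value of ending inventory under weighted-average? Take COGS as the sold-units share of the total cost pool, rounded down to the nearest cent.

Ending inventory = $2,429.09

May 11, sell 611: 611/976 × $6,495.30 → $4,066.21
Ending inventory (cost pool remaining) = $2,429.09
Check: goods available $6,495.30 = COGS $4,066.21 + ending $2,429.09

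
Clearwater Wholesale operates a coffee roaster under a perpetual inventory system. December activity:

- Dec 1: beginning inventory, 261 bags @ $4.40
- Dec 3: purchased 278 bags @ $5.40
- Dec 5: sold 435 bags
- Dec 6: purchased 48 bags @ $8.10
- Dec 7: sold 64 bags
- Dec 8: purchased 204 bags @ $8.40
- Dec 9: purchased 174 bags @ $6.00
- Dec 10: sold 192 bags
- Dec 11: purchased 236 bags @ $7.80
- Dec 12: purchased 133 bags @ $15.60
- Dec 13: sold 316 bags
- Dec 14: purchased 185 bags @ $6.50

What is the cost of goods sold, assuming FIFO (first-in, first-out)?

Dec 5, 435 sold [FIFO — oldest first]: 261 @ $4.40 + 174 @ $5.40 = $2,088.00
Dec 7, 64 sold [FIFO — oldest first]: 64 @ $5.40 = $345.60
Dec 10, 192 sold [FIFO — oldest first]: 40 @ $5.40 + 48 @ $8.10 + 104 @ $8.40 = $1,478.40
Dec 13, 316 sold [FIFO — oldest first]: 100 @ $8.40 + 174 @ $6.00 + 42 @ $7.80 = $2,211.60
Total COGS = $2,088.00 + $345.60 + $1,478.40 + $2,211.60 = $6,123.60
Ending inventory: 194 @ $7.80 + 133 @ $15.60 + 185 @ $6.50 = $4,790.50

COGS = $6,123.60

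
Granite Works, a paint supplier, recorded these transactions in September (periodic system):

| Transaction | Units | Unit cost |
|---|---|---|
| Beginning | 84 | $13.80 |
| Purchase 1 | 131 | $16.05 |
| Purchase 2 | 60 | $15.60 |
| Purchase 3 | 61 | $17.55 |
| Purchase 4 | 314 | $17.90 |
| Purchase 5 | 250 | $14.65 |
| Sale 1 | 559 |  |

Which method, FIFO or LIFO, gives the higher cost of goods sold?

FIFO COGS: 84 @ $13.80 + 131 @ $16.05 + 60 @ $15.60 + 61 @ $17.55 + 223 @ $17.90 = $9,260.00
LIFO COGS: 250 @ $14.65 + 309 @ $17.90 = $9,193.60

FIFO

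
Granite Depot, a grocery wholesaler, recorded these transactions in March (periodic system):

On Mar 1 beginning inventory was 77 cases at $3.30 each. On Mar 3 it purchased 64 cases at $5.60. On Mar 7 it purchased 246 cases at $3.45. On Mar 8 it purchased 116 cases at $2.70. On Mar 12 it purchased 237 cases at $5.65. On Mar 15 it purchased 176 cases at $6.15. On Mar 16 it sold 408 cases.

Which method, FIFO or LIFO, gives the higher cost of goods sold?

FIFO COGS: 77 @ $3.30 + 64 @ $5.60 + 246 @ $3.45 + 21 @ $2.70 = $1,517.90
LIFO COGS: 176 @ $6.15 + 232 @ $5.65 = $2,393.20

LIFO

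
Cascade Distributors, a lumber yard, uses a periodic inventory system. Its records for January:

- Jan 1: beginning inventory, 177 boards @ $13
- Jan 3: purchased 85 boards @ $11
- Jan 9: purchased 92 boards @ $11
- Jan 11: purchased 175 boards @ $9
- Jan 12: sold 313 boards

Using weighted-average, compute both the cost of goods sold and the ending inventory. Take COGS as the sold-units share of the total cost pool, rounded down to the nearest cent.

COGS = $3,445.36; ending inventory = $2,377.64

Jan 12, sell 313: 313/529 × $5,823.00 → $3,445.36
Ending inventory (cost pool remaining) = $2,377.64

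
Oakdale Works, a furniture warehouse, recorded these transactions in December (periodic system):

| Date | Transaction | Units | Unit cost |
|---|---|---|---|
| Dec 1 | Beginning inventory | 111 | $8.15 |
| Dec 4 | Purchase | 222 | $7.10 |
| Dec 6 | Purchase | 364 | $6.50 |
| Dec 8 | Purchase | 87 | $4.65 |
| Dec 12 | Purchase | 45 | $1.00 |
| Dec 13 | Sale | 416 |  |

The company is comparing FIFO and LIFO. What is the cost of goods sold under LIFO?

FIFO COGS: 111 @ $8.15 + 222 @ $7.10 + 83 @ $6.50 = $3,020.35
LIFO COGS: 45 @ $1.00 + 87 @ $4.65 + 284 @ $6.50 = $2,295.55

COGS = $2,295.55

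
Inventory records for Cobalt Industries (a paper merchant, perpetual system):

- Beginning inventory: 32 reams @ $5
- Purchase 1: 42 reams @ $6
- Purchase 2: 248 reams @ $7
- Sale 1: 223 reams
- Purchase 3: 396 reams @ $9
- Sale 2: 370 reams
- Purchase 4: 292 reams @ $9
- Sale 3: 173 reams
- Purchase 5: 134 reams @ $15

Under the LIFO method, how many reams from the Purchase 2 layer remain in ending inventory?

25

Sale 1 (223) [LIFO — newest first]: 223 @ $7 = $1,561
Sale 2 (370) [LIFO — newest first]: 370 @ $9 = $3,330
Sale 3 (173) [LIFO — newest first]: 173 @ $9 = $1,557
Total COGS = $1,561 + $3,330 + $1,557 = $6,448
Ending inventory: 32 @ $5 + 42 @ $6 + 25 @ $7 + 26 @ $9 + 119 @ $9 + 134 @ $15 = $3,902
Check: goods available $10,350 = COGS $6,448 + ending $3,902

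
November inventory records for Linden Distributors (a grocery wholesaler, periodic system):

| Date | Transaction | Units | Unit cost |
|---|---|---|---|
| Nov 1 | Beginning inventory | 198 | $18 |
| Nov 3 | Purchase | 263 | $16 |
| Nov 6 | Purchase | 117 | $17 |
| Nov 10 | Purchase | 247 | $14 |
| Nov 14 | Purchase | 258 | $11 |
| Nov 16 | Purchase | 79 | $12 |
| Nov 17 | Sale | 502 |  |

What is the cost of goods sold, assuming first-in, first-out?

COGS = $8,469

Nov 17, 502 sold [FIFO — oldest first]: 198 @ $18 + 263 @ $16 + 41 @ $17 = $8,469
Ending inventory: 76 @ $17 + 247 @ $14 + 258 @ $11 + 79 @ $12 = $8,536
Check: goods available $17,005 = COGS $8,469 + ending $8,536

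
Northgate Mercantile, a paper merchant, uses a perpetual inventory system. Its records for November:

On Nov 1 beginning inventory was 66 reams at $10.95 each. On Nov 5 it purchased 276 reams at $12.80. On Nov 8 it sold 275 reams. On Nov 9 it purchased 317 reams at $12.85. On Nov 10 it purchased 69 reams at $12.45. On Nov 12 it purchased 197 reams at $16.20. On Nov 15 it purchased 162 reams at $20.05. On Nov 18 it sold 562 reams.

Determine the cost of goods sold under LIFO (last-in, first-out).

Nov 8, 275 sold [LIFO — newest first]: 275 @ $12.80 = $3,520.00
Nov 18, 562 sold [LIFO — newest first]: 162 @ $20.05 + 197 @ $16.20 + 69 @ $12.45 + 134 @ $12.85 = $9,020.45
Total COGS = $3,520.00 + $9,020.45 = $12,540.45
Ending inventory: 66 @ $10.95 + 1 @ $12.80 + 183 @ $12.85 = $3,087.05

COGS = $12,540.45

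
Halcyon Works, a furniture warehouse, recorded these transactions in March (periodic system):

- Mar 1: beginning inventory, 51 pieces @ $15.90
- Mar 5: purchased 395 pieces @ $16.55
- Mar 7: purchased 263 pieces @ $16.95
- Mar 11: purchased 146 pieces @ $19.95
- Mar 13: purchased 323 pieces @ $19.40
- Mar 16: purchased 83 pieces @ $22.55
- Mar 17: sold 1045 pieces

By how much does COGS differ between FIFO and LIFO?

FIFO COGS: 51 @ $15.90 + 395 @ $16.55 + 263 @ $16.95 + 146 @ $19.95 + 190 @ $19.40 = $18,404.70
LIFO COGS: 83 @ $22.55 + 323 @ $19.40 + 146 @ $19.95 + 263 @ $16.95 + 230 @ $16.55 = $19,314.90
Difference = |$18,404.70 − $19,314.90| = $910.20

$910.20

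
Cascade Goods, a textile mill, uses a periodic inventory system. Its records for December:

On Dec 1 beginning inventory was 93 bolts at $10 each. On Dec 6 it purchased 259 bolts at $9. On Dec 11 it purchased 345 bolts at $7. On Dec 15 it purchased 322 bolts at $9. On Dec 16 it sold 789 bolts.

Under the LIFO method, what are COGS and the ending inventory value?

COGS = $6,411; ending inventory = $2,163

Dec 16, 789 sold [LIFO — newest first]: 322 @ $9 + 345 @ $7 + 122 @ $9 = $6,411
Ending inventory: 93 @ $10 + 137 @ $9 = $2,163
Check: goods available $8,574 = COGS $6,411 + ending $2,163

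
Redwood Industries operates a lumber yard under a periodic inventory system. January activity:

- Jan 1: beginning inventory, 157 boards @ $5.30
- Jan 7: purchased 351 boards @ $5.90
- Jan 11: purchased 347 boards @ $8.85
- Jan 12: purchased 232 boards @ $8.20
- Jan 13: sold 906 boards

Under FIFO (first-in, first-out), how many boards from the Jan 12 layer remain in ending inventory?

181

Jan 13, 906 sold [FIFO — oldest first]: 157 @ $5.30 + 351 @ $5.90 + 347 @ $8.85 + 51 @ $8.20 = $6,392.15
Ending inventory: 181 @ $8.20 = $1,484.20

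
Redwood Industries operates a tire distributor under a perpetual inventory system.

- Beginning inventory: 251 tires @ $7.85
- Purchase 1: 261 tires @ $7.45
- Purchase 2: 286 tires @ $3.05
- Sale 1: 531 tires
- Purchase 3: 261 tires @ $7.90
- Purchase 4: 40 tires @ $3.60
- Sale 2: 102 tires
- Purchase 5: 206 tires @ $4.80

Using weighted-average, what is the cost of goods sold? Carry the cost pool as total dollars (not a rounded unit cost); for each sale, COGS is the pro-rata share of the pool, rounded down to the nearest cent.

COGS = $3,869.15

After Beginning: 251 on hand, pool $1,970.35 (≈ $7.8500 each)
After Purchase 1: 512 on hand, pool $3,914.80 (≈ $7.6461 each)
After Purchase 2: 798 on hand, pool $4,787.10 (≈ $5.9989 each)
Sale 1, sell 531: 531/798 × $4,787.10 → $3,185.40
After Purchase 3: 528 on hand, pool $3,663.60 (≈ $6.9386 each)
After Purchase 4: 568 on hand, pool $3,807.60 (≈ $6.7035 each)
Sale 2, sell 102: 102/568 × $3,807.60 → $683.75
After Purchase 5: 672 on hand, pool $4,112.65 (≈ $6.1200 each)
Total COGS = $3,185.40 + $683.75 = $3,869.15
Ending inventory (cost pool remaining) = $4,112.65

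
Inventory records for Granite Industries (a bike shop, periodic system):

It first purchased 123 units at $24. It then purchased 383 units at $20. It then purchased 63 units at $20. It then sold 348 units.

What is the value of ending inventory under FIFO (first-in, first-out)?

Sale 1 (348) [FIFO — oldest first]: 123 @ $24 + 225 @ $20 = $7,452
Ending inventory: 158 @ $20 + 63 @ $20 = $4,420
Check: goods available $11,872 = COGS $7,452 + ending $4,420

Ending inventory = $4,420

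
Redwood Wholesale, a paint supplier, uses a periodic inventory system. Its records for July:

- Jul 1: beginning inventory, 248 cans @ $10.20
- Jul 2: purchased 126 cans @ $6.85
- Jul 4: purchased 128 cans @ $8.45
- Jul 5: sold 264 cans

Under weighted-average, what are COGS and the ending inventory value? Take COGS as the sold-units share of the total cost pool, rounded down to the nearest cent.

Jul 5, sell 264: 264/502 × $4,474.30 → $2,353.01
Ending inventory (cost pool remaining) = $2,121.29

COGS = $2,353.01; ending inventory = $2,121.29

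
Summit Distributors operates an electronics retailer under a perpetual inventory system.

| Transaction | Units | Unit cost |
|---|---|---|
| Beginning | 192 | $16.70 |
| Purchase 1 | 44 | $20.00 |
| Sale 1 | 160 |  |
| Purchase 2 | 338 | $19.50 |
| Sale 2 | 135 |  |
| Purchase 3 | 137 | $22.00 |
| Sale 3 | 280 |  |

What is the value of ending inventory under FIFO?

Sale 1 (160) [FIFO — oldest first]: 160 @ $16.70 = $2,672.00
Sale 2 (135) [FIFO — oldest first]: 32 @ $16.70 + 44 @ $20.00 + 59 @ $19.50 = $2,564.90
Sale 3 (280) [FIFO — oldest first]: 279 @ $19.50 + 1 @ $22.00 = $5,462.50
Total COGS = $2,672.00 + $2,564.90 + $5,462.50 = $10,699.40
Ending inventory: 136 @ $22.00 = $2,992.00
Check: goods available $13,691.40 = COGS $10,699.40 + ending $2,992.00

Ending inventory = $2,992.00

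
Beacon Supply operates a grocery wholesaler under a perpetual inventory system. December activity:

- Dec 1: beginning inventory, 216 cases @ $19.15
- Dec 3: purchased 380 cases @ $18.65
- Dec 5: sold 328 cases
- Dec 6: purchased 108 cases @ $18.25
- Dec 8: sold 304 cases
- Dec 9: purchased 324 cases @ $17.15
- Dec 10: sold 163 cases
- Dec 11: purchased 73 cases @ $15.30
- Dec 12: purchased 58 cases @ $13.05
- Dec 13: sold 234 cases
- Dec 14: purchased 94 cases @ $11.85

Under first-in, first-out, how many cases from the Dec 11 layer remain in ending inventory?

72

Dec 5, 328 sold [FIFO — oldest first]: 216 @ $19.15 + 112 @ $18.65 = $6,225.20
Dec 8, 304 sold [FIFO — oldest first]: 268 @ $18.65 + 36 @ $18.25 = $5,655.20
Dec 10, 163 sold [FIFO — oldest first]: 72 @ $18.25 + 91 @ $17.15 = $2,874.65
Dec 13, 234 sold [FIFO — oldest first]: 233 @ $17.15 + 1 @ $15.30 = $4,011.25
Total COGS = $6,225.20 + $5,655.20 + $2,874.65 + $4,011.25 = $18,766.30
Ending inventory: 72 @ $15.30 + 58 @ $13.05 + 94 @ $11.85 = $2,972.40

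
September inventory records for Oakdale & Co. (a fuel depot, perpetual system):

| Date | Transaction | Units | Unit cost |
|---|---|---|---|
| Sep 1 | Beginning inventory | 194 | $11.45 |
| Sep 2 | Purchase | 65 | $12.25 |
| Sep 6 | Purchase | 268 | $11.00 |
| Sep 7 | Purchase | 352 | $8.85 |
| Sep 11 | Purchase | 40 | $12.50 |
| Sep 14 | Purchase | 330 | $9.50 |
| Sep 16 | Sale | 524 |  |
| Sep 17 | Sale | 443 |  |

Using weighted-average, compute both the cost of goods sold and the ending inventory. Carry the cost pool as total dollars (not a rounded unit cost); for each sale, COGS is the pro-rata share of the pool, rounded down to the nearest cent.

COGS = $9,844.77; ending inventory = $2,870.98

After Sep 1: 194 on hand, pool $2,221.30 (≈ $11.4500 each)
After Sep 2: 259 on hand, pool $3,017.55 (≈ $11.6508 each)
After Sep 6: 527 on hand, pool $5,965.55 (≈ $11.3198 each)
After Sep 7: 879 on hand, pool $9,080.75 (≈ $10.3308 each)
After Sep 11: 919 on hand, pool $9,580.75 (≈ $10.4252 each)
After Sep 14: 1249 on hand, pool $12,715.75 (≈ $10.1807 each)
Sep 16, sell 524: 524/1249 × $12,715.75 → $5,334.71
Sep 17, sell 443: 443/725 × $7,381.04 → $4,510.06
Total COGS = $5,334.71 + $4,510.06 = $9,844.77
Ending inventory (cost pool remaining) = $2,870.98
Check: goods available $12,715.75 = COGS $9,844.77 + ending $2,870.98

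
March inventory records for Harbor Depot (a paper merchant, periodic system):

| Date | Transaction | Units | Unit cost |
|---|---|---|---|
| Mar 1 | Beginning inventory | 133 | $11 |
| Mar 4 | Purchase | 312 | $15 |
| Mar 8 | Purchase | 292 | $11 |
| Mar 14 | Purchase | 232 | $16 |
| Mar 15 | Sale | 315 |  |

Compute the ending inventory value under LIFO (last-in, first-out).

Ending inventory = $8,442

Mar 15, 315 sold [LIFO — newest first]: 232 @ $16 + 83 @ $11 = $4,625
Ending inventory: 133 @ $11 + 312 @ $15 + 209 @ $11 = $8,442
Check: goods available $13,067 = COGS $4,625 + ending $8,442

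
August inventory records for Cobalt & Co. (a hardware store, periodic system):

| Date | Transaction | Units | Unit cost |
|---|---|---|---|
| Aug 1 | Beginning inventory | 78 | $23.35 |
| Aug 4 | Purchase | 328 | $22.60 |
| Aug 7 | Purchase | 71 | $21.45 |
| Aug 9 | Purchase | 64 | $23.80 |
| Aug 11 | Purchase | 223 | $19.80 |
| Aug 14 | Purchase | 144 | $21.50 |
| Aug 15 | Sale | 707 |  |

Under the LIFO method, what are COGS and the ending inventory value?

COGS = $15,190.55; ending inventory = $4,601.10

Aug 15, 707 sold [LIFO — newest first]: 144 @ $21.50 + 223 @ $19.80 + 64 @ $23.80 + 71 @ $21.45 + 205 @ $22.60 = $15,190.55
Ending inventory: 78 @ $23.35 + 123 @ $22.60 = $4,601.10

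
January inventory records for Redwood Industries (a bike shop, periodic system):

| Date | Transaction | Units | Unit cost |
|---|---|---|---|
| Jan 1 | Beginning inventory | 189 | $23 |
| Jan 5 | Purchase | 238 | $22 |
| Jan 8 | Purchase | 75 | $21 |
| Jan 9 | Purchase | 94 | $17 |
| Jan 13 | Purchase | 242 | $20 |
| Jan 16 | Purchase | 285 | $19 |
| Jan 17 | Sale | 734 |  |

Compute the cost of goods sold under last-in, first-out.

Jan 17, 734 sold [LIFO — newest first]: 285 @ $19 + 242 @ $20 + 94 @ $17 + 75 @ $21 + 38 @ $22 = $14,264
Ending inventory: 189 @ $23 + 200 @ $22 = $8,747

COGS = $14,264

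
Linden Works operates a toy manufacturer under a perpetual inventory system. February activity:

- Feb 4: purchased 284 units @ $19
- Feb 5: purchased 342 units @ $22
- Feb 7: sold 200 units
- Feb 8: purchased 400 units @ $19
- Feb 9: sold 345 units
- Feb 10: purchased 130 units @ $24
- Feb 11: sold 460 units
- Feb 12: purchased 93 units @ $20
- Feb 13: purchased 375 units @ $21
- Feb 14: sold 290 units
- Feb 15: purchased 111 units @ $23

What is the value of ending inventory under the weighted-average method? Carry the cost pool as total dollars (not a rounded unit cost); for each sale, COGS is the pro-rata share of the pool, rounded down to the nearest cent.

After Feb 4: 284 on hand, pool $5,396.00 (≈ $19.0000 each)
After Feb 5: 626 on hand, pool $12,920.00 (≈ $20.6390 each)
Feb 7, sell 200: 200/626 × $12,920.00 → $4,127.79
After Feb 8: 826 on hand, pool $16,392.21 (≈ $19.8453 each)
Feb 9, sell 345: 345/826 × $16,392.21 → $6,846.62
After Feb 10: 611 on hand, pool $12,665.59 (≈ $20.7293 each)
Feb 11, sell 460: 460/611 × $12,665.59 → $9,535.46
After Feb 12: 244 on hand, pool $4,990.13 (≈ $20.4514 each)
After Feb 13: 619 on hand, pool $12,865.13 (≈ $20.7837 each)
Feb 14, sell 290: 290/619 × $12,865.13 → $6,027.28
After Feb 15: 440 on hand, pool $9,390.85 (≈ $21.3428 each)
Total COGS = $4,127.79 + $6,846.62 + $9,535.46 + $6,027.28 = $26,537.15
Ending inventory (cost pool remaining) = $9,390.85

Ending inventory = $9,390.85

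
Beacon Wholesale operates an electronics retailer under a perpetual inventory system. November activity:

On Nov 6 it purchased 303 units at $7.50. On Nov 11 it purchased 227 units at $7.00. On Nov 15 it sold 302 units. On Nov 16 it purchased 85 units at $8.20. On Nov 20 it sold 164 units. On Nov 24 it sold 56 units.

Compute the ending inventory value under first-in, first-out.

Ending inventory = $753.00

Nov 15, 302 sold [FIFO — oldest first]: 302 @ $7.50 = $2,265.00
Nov 20, 164 sold [FIFO — oldest first]: 1 @ $7.50 + 163 @ $7.00 = $1,148.50
Nov 24, 56 sold [FIFO — oldest first]: 56 @ $7.00 = $392.00
Total COGS = $2,265.00 + $1,148.50 + $392.00 = $3,805.50
Ending inventory: 8 @ $7.00 + 85 @ $8.20 = $753.00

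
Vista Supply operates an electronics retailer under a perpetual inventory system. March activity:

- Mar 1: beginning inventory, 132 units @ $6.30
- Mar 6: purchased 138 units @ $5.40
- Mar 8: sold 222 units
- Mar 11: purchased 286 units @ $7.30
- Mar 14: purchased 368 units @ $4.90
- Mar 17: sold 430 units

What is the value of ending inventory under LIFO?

Ending inventory = $1,937.60

Mar 8, 222 sold [LIFO — newest first]: 138 @ $5.40 + 84 @ $6.30 = $1,274.40
Mar 17, 430 sold [LIFO — newest first]: 368 @ $4.90 + 62 @ $7.30 = $2,255.80
Total COGS = $1,274.40 + $2,255.80 = $3,530.20
Ending inventory: 48 @ $6.30 + 224 @ $7.30 = $1,937.60
Check: goods available $5,467.80 = COGS $3,530.20 + ending $1,937.60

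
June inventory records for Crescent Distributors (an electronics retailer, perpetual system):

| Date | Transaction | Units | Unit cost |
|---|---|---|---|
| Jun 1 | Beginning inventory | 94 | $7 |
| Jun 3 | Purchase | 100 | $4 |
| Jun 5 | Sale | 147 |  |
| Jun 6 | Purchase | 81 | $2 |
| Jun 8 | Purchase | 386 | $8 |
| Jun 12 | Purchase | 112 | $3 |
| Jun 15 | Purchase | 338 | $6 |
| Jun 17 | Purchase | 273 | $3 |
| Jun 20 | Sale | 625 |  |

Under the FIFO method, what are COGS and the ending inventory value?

Jun 5, 147 sold [FIFO — oldest first]: 94 @ $7 + 53 @ $4 = $870
Jun 20, 625 sold [FIFO — oldest first]: 47 @ $4 + 81 @ $2 + 386 @ $8 + 111 @ $3 = $3,771
Total COGS = $870 + $3,771 = $4,641
Ending inventory: 1 @ $3 + 338 @ $6 + 273 @ $3 = $2,850

COGS = $4,641; ending inventory = $2,850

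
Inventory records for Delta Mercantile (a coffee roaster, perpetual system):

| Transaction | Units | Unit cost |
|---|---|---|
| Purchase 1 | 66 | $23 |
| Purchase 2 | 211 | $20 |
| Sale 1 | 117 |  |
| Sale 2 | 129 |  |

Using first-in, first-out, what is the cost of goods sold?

Sale 1 (117) [FIFO — oldest first]: 66 @ $23 + 51 @ $20 = $2,538
Sale 2 (129) [FIFO — oldest first]: 129 @ $20 = $2,580
Total COGS = $2,538 + $2,580 = $5,118
Ending inventory: 31 @ $20 = $620

COGS = $5,118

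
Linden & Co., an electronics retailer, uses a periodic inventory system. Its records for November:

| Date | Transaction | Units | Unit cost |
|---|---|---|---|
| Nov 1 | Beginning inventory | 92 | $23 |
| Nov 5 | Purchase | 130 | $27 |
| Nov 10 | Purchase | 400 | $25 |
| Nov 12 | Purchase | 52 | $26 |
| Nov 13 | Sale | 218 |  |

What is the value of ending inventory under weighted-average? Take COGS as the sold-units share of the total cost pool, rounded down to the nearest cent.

Nov 13, sell 218: 218/674 × $16,978.00 → $5,491.40
Ending inventory (cost pool remaining) = $11,486.60

Ending inventory = $11,486.60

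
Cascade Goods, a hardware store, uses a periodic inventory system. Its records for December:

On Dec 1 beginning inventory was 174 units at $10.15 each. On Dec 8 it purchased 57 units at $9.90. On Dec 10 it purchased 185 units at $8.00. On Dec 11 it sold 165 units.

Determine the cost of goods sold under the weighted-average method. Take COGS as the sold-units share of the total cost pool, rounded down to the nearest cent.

COGS = $1,511.33

Dec 11, sell 165: 165/416 × $3,810.40 → $1,511.33
Ending inventory (cost pool remaining) = $2,299.07
Check: goods available $3,810.40 = COGS $1,511.33 + ending $2,299.07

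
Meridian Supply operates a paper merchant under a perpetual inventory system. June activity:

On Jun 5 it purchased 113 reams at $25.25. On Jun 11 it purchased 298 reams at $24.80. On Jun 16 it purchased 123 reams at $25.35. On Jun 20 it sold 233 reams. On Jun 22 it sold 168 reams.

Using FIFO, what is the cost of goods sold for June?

Jun 20, 233 sold [FIFO — oldest first]: 113 @ $25.25 + 120 @ $24.80 = $5,829.25
Jun 22, 168 sold [FIFO — oldest first]: 168 @ $24.80 = $4,166.40
Total COGS = $5,829.25 + $4,166.40 = $9,995.65
Ending inventory: 10 @ $24.80 + 123 @ $25.35 = $3,366.05

COGS = $9,995.65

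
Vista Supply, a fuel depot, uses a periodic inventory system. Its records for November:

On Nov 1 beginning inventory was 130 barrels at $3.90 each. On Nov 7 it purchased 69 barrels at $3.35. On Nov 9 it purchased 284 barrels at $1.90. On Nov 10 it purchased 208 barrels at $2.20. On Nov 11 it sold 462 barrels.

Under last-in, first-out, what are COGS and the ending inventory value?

COGS = $940.20; ending inventory = $795.15

Nov 11, 462 sold [LIFO — newest first]: 208 @ $2.20 + 254 @ $1.90 = $940.20
Ending inventory: 130 @ $3.90 + 69 @ $3.35 + 30 @ $1.90 = $795.15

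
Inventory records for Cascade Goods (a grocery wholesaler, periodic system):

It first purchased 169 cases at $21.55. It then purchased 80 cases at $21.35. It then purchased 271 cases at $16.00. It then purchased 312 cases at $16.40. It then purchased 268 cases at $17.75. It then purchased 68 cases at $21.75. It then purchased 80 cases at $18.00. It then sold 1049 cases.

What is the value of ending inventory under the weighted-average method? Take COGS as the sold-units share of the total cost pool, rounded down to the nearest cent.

Sale 1, sell 1049: 1049/1248 × $22,478.75 → $18,894.39
Ending inventory (cost pool remaining) = $3,584.36
Check: goods available $22,478.75 = COGS $18,894.39 + ending $3,584.36

Ending inventory = $3,584.36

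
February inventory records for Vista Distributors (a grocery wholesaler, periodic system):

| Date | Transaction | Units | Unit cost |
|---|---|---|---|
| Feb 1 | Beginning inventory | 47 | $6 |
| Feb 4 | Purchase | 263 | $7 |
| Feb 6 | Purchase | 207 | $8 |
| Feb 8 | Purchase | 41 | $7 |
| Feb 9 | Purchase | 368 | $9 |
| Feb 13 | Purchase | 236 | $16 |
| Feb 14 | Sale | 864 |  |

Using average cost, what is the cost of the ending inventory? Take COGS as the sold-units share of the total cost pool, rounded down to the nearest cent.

Feb 14, sell 864: 864/1162 × $11,154.00 → $8,293.50
Ending inventory (cost pool remaining) = $2,860.50

Ending inventory = $2,860.50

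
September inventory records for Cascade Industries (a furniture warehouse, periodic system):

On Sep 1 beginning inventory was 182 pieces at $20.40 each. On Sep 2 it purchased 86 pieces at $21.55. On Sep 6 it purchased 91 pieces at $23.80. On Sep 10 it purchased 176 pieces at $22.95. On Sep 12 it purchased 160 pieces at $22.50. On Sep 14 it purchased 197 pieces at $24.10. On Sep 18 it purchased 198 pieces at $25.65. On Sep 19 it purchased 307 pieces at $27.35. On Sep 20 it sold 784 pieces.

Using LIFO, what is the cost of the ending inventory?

Sep 20, 784 sold [LIFO — newest first]: 307 @ $27.35 + 198 @ $25.65 + 197 @ $24.10 + 82 @ $22.50 = $20,067.85
Ending inventory: 182 @ $20.40 + 86 @ $21.55 + 91 @ $23.80 + 176 @ $22.95 + 78 @ $22.50 = $13,526.10

Ending inventory = $13,526.10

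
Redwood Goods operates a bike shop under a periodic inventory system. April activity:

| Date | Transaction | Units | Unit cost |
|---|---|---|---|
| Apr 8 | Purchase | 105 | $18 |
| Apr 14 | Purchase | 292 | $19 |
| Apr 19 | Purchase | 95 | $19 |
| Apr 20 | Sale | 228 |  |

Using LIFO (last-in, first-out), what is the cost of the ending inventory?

Apr 20, 228 sold [LIFO — newest first]: 95 @ $19 + 133 @ $19 = $4,332
Ending inventory: 105 @ $18 + 159 @ $19 = $4,911
Check: goods available $9,243 = COGS $4,332 + ending $4,911

Ending inventory = $4,911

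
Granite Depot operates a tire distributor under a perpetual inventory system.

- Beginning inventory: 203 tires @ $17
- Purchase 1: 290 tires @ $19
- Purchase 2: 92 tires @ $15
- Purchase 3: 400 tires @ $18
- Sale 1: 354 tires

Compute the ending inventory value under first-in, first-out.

Sale 1 (354) [FIFO — oldest first]: 203 @ $17 + 151 @ $19 = $6,320
Ending inventory: 139 @ $19 + 92 @ $15 + 400 @ $18 = $11,221
Check: goods available $17,541 = COGS $6,320 + ending $11,221

Ending inventory = $11,221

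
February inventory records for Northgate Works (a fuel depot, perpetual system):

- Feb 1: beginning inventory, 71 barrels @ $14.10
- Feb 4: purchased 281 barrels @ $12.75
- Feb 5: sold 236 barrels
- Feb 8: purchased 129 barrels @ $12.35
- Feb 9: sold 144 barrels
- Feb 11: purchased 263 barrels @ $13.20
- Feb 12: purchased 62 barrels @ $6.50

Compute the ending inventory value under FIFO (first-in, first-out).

Feb 5, 236 sold [FIFO — oldest first]: 71 @ $14.10 + 165 @ $12.75 = $3,104.85
Feb 9, 144 sold [FIFO — oldest first]: 116 @ $12.75 + 28 @ $12.35 = $1,824.80
Total COGS = $3,104.85 + $1,824.80 = $4,929.65
Ending inventory: 101 @ $12.35 + 263 @ $13.20 + 62 @ $6.50 = $5,121.95
Check: goods available $10,051.60 = COGS $4,929.65 + ending $5,121.95

Ending inventory = $5,121.95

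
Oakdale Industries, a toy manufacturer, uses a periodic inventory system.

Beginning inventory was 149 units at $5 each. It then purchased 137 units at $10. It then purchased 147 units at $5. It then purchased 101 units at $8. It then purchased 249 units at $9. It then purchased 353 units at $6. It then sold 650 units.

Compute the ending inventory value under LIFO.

Sale 1 (650) [LIFO — newest first]: 353 @ $6 + 249 @ $9 + 48 @ $8 = $4,743
Ending inventory: 149 @ $5 + 137 @ $10 + 147 @ $5 + 53 @ $8 = $3,274

Ending inventory = $3,274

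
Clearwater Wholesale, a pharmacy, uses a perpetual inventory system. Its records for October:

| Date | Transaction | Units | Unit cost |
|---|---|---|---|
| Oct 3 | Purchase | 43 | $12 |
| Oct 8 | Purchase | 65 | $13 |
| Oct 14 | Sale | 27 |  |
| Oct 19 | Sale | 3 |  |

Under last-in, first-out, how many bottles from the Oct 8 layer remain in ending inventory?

Oct 14, 27 sold [LIFO — newest first]: 27 @ $13 = $351
Oct 19, 3 sold [LIFO — newest first]: 3 @ $13 = $39
Total COGS = $351 + $39 = $390
Ending inventory: 43 @ $12 + 35 @ $13 = $971
Check: goods available $1,361 = COGS $390 + ending $971

35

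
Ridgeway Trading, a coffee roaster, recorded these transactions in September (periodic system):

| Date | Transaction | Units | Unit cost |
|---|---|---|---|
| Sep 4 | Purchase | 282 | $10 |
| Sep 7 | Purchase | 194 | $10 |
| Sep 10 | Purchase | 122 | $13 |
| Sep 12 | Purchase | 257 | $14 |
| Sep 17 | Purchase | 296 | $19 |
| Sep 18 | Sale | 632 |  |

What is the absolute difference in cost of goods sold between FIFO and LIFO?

FIFO COGS: 282 @ $10 + 194 @ $10 + 122 @ $13 + 34 @ $14 = $6,822
LIFO COGS: 296 @ $19 + 257 @ $14 + 79 @ $13 = $10,249
Difference = |$6,822 − $10,249| = $3,427

$3,427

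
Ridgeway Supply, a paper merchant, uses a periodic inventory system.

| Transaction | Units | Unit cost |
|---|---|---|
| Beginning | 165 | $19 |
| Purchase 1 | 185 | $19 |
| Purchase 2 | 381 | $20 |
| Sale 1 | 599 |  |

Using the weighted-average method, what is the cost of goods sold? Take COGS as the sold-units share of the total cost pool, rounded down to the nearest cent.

COGS = $11,693.20

Sale 1, sell 599: 599/731 × $14,270.00 → $11,693.20
Ending inventory (cost pool remaining) = $2,576.80
Check: goods available $14,270.00 = COGS $11,693.20 + ending $2,576.80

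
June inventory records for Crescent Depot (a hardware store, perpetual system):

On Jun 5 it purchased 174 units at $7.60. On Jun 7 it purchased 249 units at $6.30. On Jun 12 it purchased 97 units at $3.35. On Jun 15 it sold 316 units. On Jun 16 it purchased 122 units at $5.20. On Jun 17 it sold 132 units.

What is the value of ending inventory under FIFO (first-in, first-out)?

Ending inventory = $875.60

Jun 15, 316 sold [FIFO — oldest first]: 174 @ $7.60 + 142 @ $6.30 = $2,217.00
Jun 17, 132 sold [FIFO — oldest first]: 107 @ $6.30 + 25 @ $3.35 = $757.85
Total COGS = $2,217.00 + $757.85 = $2,974.85
Ending inventory: 72 @ $3.35 + 122 @ $5.20 = $875.60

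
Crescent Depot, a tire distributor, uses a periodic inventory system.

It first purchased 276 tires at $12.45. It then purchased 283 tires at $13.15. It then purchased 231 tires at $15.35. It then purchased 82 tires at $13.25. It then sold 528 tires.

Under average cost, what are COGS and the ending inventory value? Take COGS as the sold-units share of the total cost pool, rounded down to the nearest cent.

COGS = $7,138.89; ending inventory = $4,651.11

Sale 1, sell 528: 528/872 × $11,790.00 → $7,138.89
Ending inventory (cost pool remaining) = $4,651.11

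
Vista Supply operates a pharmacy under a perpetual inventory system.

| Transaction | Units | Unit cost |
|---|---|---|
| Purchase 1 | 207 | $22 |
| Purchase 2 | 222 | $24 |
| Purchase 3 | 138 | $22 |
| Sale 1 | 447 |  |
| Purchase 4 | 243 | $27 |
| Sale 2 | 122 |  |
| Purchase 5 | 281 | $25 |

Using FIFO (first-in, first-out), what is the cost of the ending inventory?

Ending inventory = $13,532

Sale 1 (447) [FIFO — oldest first]: 207 @ $22 + 222 @ $24 + 18 @ $22 = $10,278
Sale 2 (122) [FIFO — oldest first]: 120 @ $22 + 2 @ $27 = $2,694
Total COGS = $10,278 + $2,694 = $12,972
Ending inventory: 241 @ $27 + 281 @ $25 = $13,532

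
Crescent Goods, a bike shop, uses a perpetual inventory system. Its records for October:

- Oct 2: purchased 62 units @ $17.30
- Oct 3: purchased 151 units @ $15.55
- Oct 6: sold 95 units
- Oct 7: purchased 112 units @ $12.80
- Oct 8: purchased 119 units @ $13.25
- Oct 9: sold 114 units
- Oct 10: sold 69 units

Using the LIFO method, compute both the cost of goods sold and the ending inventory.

Oct 6, 95 sold [LIFO — newest first]: 95 @ $15.55 = $1,477.25
Oct 9, 114 sold [LIFO — newest first]: 114 @ $13.25 = $1,510.50
Oct 10, 69 sold [LIFO — newest first]: 5 @ $13.25 + 64 @ $12.80 = $885.45
Total COGS = $1,477.25 + $1,510.50 + $885.45 = $3,873.20
Ending inventory: 62 @ $17.30 + 56 @ $15.55 + 48 @ $12.80 = $2,557.80
Check: goods available $6,431.00 = COGS $3,873.20 + ending $2,557.80

COGS = $3,873.20; ending inventory = $2,557.80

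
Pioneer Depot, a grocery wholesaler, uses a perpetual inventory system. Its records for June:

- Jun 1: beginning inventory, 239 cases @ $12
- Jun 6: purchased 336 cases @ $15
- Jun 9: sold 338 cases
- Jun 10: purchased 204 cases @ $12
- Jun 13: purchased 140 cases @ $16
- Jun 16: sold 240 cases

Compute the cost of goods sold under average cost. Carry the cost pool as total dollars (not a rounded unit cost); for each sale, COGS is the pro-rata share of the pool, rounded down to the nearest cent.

After Jun 1: 239 on hand, pool $2,868.00 (≈ $12.0000 each)
After Jun 6: 575 on hand, pool $7,908.00 (≈ $13.7530 each)
Jun 9, sell 338: 338/575 × $7,908.00 → $4,648.52
After Jun 10: 441 on hand, pool $5,707.48 (≈ $12.9421 each)
After Jun 13: 581 on hand, pool $7,947.48 (≈ $13.6790 each)
Jun 16, sell 240: 240/581 × $7,947.48 → $3,282.95
Total COGS = $4,648.52 + $3,282.95 = $7,931.47
Ending inventory (cost pool remaining) = $4,664.53

COGS = $7,931.47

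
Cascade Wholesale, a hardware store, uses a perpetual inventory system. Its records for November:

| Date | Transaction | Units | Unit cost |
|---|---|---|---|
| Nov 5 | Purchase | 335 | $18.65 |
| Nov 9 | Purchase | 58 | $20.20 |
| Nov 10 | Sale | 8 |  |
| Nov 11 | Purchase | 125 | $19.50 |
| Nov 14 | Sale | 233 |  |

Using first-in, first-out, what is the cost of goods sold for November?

Nov 10, 8 sold [FIFO — oldest first]: 8 @ $18.65 = $149.20
Nov 14, 233 sold [FIFO — oldest first]: 233 @ $18.65 = $4,345.45
Total COGS = $149.20 + $4,345.45 = $4,494.65
Ending inventory: 94 @ $18.65 + 58 @ $20.20 + 125 @ $19.50 = $5,362.20
Check: goods available $9,856.85 = COGS $4,494.65 + ending $5,362.20

COGS = $4,494.65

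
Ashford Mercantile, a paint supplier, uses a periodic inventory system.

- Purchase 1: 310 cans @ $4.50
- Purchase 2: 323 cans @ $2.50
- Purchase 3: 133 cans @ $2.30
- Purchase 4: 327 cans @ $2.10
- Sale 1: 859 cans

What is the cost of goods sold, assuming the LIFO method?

Sale 1 (859) [LIFO — newest first]: 327 @ $2.10 + 133 @ $2.30 + 323 @ $2.50 + 76 @ $4.50 = $2,142.10
Ending inventory: 234 @ $4.50 = $1,053.00
Check: goods available $3,195.10 = COGS $2,142.10 + ending $1,053.00

COGS = $2,142.10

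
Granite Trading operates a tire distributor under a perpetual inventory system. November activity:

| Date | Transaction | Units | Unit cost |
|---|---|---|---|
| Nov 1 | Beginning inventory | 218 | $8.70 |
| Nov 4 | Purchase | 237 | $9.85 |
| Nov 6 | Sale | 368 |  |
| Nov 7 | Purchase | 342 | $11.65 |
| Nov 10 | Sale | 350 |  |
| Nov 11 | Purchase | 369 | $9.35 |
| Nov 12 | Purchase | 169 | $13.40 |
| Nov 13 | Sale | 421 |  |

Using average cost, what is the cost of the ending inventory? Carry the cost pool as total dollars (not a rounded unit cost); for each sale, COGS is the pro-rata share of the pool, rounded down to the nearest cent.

After Nov 1: 218 on hand, pool $1,896.60 (≈ $8.7000 each)
After Nov 4: 455 on hand, pool $4,231.05 (≈ $9.2990 each)
Nov 6, sell 368: 368/455 × $4,231.05 → $3,422.03
After Nov 7: 429 on hand, pool $4,793.32 (≈ $11.1732 each)
Nov 10, sell 350: 350/429 × $4,793.32 → $3,910.63
After Nov 11: 448 on hand, pool $4,332.84 (≈ $9.6715 each)
After Nov 12: 617 on hand, pool $6,597.44 (≈ $10.6928 each)
Nov 13, sell 421: 421/617 × $6,597.44 → $4,501.65
Total COGS = $3,422.03 + $3,910.63 + $4,501.65 = $11,834.31
Ending inventory (cost pool remaining) = $2,095.79

Ending inventory = $2,095.79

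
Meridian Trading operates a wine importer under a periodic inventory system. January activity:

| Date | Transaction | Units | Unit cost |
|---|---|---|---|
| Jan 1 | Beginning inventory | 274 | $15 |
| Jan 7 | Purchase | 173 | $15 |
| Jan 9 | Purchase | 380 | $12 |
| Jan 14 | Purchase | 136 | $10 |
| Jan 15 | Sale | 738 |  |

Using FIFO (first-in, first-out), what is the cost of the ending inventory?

Ending inventory = $2,428

Jan 15, 738 sold [FIFO — oldest first]: 274 @ $15 + 173 @ $15 + 291 @ $12 = $10,197
Ending inventory: 89 @ $12 + 136 @ $10 = $2,428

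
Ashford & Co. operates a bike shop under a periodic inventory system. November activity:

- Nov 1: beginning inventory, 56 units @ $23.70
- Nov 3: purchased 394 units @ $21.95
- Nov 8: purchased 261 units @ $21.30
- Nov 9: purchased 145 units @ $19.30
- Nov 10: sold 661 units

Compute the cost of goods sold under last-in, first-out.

Nov 10, 661 sold [LIFO — newest first]: 145 @ $19.30 + 261 @ $21.30 + 255 @ $21.95 = $13,955.05
Ending inventory: 56 @ $23.70 + 139 @ $21.95 = $4,378.25

COGS = $13,955.05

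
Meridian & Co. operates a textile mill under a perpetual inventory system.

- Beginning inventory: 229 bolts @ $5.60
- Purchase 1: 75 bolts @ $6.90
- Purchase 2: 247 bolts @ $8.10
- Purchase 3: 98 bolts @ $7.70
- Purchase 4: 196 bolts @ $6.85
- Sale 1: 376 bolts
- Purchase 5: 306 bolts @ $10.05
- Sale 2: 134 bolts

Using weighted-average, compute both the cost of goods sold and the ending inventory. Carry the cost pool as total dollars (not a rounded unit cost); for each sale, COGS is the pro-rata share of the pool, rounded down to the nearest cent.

After Beginning: 229 on hand, pool $1,282.40 (≈ $5.6000 each)
After Purchase 1: 304 on hand, pool $1,799.90 (≈ $5.9207 each)
After Purchase 2: 551 on hand, pool $3,800.60 (≈ $6.8976 each)
After Purchase 3: 649 on hand, pool $4,555.20 (≈ $7.0188 each)
After Purchase 4: 845 on hand, pool $5,897.80 (≈ $6.9796 each)
Sale 1, sell 376: 376/845 × $5,897.80 → $2,624.34
After Purchase 5: 775 on hand, pool $6,348.76 (≈ $8.1919 each)
Sale 2, sell 134: 134/775 × $6,348.76 → $1,097.72
Total COGS = $2,624.34 + $1,097.72 = $3,722.06
Ending inventory (cost pool remaining) = $5,251.04

COGS = $3,722.06; ending inventory = $5,251.04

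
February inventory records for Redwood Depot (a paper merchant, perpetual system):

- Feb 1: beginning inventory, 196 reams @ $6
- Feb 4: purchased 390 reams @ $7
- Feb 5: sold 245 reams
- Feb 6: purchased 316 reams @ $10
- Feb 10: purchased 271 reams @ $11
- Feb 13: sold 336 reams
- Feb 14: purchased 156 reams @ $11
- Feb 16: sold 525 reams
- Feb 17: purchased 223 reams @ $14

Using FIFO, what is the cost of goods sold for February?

COGS = $9,310

Feb 5, 245 sold [FIFO — oldest first]: 196 @ $6 + 49 @ $7 = $1,519
Feb 13, 336 sold [FIFO — oldest first]: 336 @ $7 = $2,352
Feb 16, 525 sold [FIFO — oldest first]: 5 @ $7 + 316 @ $10 + 204 @ $11 = $5,439
Total COGS = $1,519 + $2,352 + $5,439 = $9,310
Ending inventory: 67 @ $11 + 156 @ $11 + 223 @ $14 = $5,575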